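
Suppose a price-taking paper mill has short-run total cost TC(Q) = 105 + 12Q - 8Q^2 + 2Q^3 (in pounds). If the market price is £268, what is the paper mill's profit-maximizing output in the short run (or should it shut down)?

Strip out fixed cost: VC = 12Q - 8Q^2 + 2Q^3. Then AVC = 12 - 8Q + 2Q^2 and MC = 12 - 16Q + 6Q^2.
AVC is minimized where dAVC/dQ = -8 + 4Q = 0, at Q = 2; min AVC = 12 - 8·2 + 2·2^2 = £4.
P = £268 exceeds min AVC = £4, so the firm stays open.
Solving P = MC: -256 - 16Q + 6Q^2 = 0 ⇒ Q = -16/3 or 8. On the upward-sloping branch, Q* = 8.
Check: AVC at Q = 8 is £76 ≤ P, so revenue covers variable cost.
Profit = P·Q − TC = 268·8 − 713 = £1431.

Produce at Q = 8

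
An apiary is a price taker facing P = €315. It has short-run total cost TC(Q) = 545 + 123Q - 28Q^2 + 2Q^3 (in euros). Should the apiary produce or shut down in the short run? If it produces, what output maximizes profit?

Produce at Q = 12

From TC, MC = TC'(Q) = 123 - 56Q + 6Q^2 and AVC = VC/Q = 123 - 28Q + 2Q^2.
AVC hits its minimum where MC = AVC, at Q = 7, giving min AVC = 123 - 28·7 + 2·7^2 = €25.
Since P = €315 ≥ min AVC = €25, price covers variable cost and the firm should produce.
Set P = MC: 315 = 123 - 56Q + 6Q^2 → -192 - 56Q + 6Q^2 = 0. The roots are Q = -8/3 and Q = 12; the profit-maximizing output is on the rising part of MC, so Q* = 12.
Check: AVC at Q = 12 is €75 ≤ P, so revenue covers variable cost.
Profit = P·Q − TC = 315·12 − 1445 = €2335.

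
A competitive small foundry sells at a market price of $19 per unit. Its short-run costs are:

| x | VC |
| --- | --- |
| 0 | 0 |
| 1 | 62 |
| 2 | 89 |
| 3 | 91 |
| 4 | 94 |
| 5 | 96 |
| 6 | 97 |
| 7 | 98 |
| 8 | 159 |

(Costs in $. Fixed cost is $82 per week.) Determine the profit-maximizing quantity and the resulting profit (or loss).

x = 7; profit = -$47

Profit at each row (π = 19x − TC): x=0: -82; x=1: -125; x=2: -133; x=3: -116; x=4: -100; x=5: -83; x=6: -65; x=7: -47; x=8: -89.
Profit is maximized at x = 7. AVC there is 98/7 = $14 ≤ P, so producing beats shutting down (which would give -$82).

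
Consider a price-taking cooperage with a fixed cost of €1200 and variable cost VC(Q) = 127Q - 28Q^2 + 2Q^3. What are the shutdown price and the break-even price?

Shutdown price = €29; break-even price = €167

AVC = 127 - 28Q + 2Q^2; minimized at Q = 7, giving min AVC = €29. That is the shutdown price.
ATC = 1200/Q + 127 - 28Q + 2Q^2. Setting dATC/dQ = −1200/Q^2 − 28 + 4Q = 0 gives Q = 10 (since 4·10^3 − 28·10^2 = 1200).
min ATC = 1200/10 + 127 − 28·10 + 2·10^2 = €167. That is the break-even price.
For €29 ≤ P < €167 the firm produces at a loss; below €29 it shuts down.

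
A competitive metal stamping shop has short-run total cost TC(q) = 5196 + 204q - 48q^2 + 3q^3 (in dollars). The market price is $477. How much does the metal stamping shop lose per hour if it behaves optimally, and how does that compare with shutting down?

Profit = -$126 at q = 13

AVC = 204 - 48q + 3q^2 has its minimum $12 at q = 8; price $477 clears that bar, so the firm operates.
With MC = 204 - 96q + 9q^2, P = MC on the upward-sloping part at q* = 13.
TR = 477·13 = 6201. TC = 5196 + 1131 = 6327. Profit = 6201 − 6327 = -$126.
By producing, the firm covers all variable cost plus $5070 of fixed cost; shutting down would lose the full $5196.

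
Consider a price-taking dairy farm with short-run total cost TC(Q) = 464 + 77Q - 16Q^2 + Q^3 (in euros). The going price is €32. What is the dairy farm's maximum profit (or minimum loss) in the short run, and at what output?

AVC = 77 - 16Q + Q^2 has its minimum €13 at Q = 8; price €32 clears that bar, so the firm operates.
With MC = 77 - 32Q + 3Q^2, P = MC on the upward-sloping part at Q* = 9.
TR = 32·9 = 288. TC = 464 + 126 = 590. Profit = 288 − 590 = -€302.
That loss of €302 beats the €464 the firm would lose by shutting down; producing recovers €162 of fixed cost.

Profit = -€302 at Q = 9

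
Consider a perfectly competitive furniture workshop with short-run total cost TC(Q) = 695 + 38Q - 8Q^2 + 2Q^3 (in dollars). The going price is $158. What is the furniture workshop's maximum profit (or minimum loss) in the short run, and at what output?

AVC = 38 - 8Q + 2Q^2 has its minimum $30 at Q = 2; price $158 clears that bar, so the firm operates.
With MC = 38 - 16Q + 6Q^2, P = MC on the upward-sloping part at Q* = 6.
TR = 158·6 = 948. TC = 695 + 372 = 1067. Profit = 948 − 1067 = -$119.
That loss of $119 beats the $695 the firm would lose by shutting down; producing recovers $576 of fixed cost.

Profit = -$119 at Q = 6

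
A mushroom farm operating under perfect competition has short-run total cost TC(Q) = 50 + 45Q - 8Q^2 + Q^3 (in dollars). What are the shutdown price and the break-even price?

Shutdown price = min AVC. AVC = 45 - 8Q + Q^2, with vertex at Q = 4 and minimum $29.
ATC = 50/Q + 45 - 8Q + Q^2. Setting dATC/dQ = −50/Q^2 − 8 + 2Q = 0 gives Q = 5 (since 2·5^3 − 8·5^2 = 50).
min ATC = 50/5 + 45 − 8·5 + 5^2 = $40. That is the break-even price.
For $29 ≤ P < $40 the firm produces at a loss; below $29 it shuts down.

Shutdown price = $29; break-even price = $40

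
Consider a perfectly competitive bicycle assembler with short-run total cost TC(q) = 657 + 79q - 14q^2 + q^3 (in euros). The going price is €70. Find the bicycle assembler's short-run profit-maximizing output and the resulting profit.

AVC = 79 - 14q + q^2 has its minimum €30 at q = 7; price €70 clears that bar, so the firm operates.
With MC = 79 - 28q + 3q^2, P = MC on the upward-sloping part at q* = 9.
TR = 70·9 = 630. TC = 657 + 306 = 963. Profit = 630 − 963 = -€333.
That loss of €333 beats the €657 the firm would lose by shutting down; producing recovers €324 of fixed cost.

Profit = -€333 at q = 9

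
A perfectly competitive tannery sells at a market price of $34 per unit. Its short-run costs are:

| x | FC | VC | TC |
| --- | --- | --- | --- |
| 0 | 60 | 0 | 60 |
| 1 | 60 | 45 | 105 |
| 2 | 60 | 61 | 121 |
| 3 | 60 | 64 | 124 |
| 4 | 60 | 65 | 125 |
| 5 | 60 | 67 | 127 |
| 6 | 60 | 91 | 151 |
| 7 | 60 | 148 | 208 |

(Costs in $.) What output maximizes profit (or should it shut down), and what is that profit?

Compute π = P·x − TC at each output: x=0: -60; x=1: -71; x=2: -53; x=3: -22; x=4: 11; x=5: 43; x=6: 53; x=7: 30.
Profit is maximized at x = 6. AVC there is 91/6 = $15.17 ≤ P, so producing beats shutting down (which would give -$60).

x = 6; profit = $53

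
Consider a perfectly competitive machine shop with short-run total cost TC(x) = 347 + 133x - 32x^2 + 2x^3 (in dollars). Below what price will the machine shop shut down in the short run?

$5 per unit

The shutdown price is the minimum of AVC. VC = 133x - 32x^2 + 2x^3, so AVC = 133 - 32x + 2x^2.
At the minimum of AVC, MC = AVC. MC = 133 - 64x + 6x^2; setting MC = AVC gives 4x^2 - 32x = 0, so x = 8. min AVC = 5.
For P < $5 the firm produces nothing.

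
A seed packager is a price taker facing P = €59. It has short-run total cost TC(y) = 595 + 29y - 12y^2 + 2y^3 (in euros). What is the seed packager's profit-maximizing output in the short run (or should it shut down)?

Strip out fixed cost: VC = 29y - 12y^2 + 2y^3. Then AVC = 29 - 12y + 2y^2 and MC = 29 - 24y + 6y^2.
AVC is minimized where dAVC/dy = -12 + 4y = 0, at y = 3; min AVC = 29 - 12·3 + 2·3^2 = €11.
Since P = €59 ≥ min AVC = €11, price covers variable cost and the firm should produce.
Solving P = MC: -30 - 24y + 6y^2 = 0 ⇒ y = -1 or 5. On the upward-sloping branch, y* = 5.
Check: AVC at y = 5 is €19 ≤ P, so revenue covers variable cost.
Profit = P·y − TC = 59·5 − 690 = -€395, a loss, but smaller than the €595 fixed cost the firm would lose by shutting down.

Produce at y = 5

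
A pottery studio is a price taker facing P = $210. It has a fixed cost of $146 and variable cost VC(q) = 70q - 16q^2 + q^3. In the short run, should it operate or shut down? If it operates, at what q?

Produce at q = 14

Strip out fixed cost: VC = 70q - 16q^2 + q^3. Then AVC = 70 - 16q + q^2 and MC = 70 - 32q + 3q^2.
AVC hits its minimum where MC = AVC, at q = 8, giving min AVC = 70 - 16·8 + 8^2 = $6.
Since P = $210 ≥ min AVC = $6, price covers variable cost and the firm should produce.
P = MC gives -140 - 32q + 3q^2 = 0, with roots -10/3 and 14. Take the larger (rising MC): q* = 14.
Check: AVC at q = 14 is $42 ≤ P, so revenue covers variable cost.
Profit = P·q − TC = 210·14 − 734 = $2206.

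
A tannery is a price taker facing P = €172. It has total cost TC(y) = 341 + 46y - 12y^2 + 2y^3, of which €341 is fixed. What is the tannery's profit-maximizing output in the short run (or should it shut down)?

Produce at y = 7

From TC, MC = TC'(y) = 46 - 24y + 6y^2 and AVC = VC/y = 46 - 12y + 2y^2.
AVC is minimized where dAVC/dy = -12 + 4y = 0, at y = 3; min AVC = 46 - 12·3 + 2·3^2 = €28.
Because €172 ≥ €28, revenue can cover variable cost; the firm operates.
Set P = MC: 172 = 46 - 24y + 6y^2 → -126 - 24y + 6y^2 = 0. The roots are y = -3 and y = 7; the profit-maximizing output is on the rising part of MC, so y* = 7.
Check: AVC at y = 7 is €60 ≤ P, so revenue covers variable cost.
Profit = P·y − TC = 172·7 − 761 = €443.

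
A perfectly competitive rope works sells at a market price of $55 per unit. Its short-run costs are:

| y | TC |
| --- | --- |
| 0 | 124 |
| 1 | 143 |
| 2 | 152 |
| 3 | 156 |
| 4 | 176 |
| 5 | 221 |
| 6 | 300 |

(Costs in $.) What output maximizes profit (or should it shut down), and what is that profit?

Compute π = P·y − TC at each output: y=0: -124; y=1: -88; y=2: -42; y=3: 9; y=4: 44; y=5: 54; y=6: 30.
Profit is maximized at y = 5. AVC there is 97/5 = $19.40 ≤ P, so producing beats shutting down (which would give -$124).

y = 5; profit = $54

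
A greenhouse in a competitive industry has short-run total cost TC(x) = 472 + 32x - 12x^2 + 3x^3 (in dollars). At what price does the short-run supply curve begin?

$20 per unit

The shutdown price is the minimum of AVC. VC = 32x - 12x^2 + 3x^3, so AVC = 32 - 12x + 3x^2.
dAVC/dx = -12 + 6x = 0 gives x = 2. min AVC = 32 - 12·2 + 3·2^2 = 20.
So the shutdown price is $20.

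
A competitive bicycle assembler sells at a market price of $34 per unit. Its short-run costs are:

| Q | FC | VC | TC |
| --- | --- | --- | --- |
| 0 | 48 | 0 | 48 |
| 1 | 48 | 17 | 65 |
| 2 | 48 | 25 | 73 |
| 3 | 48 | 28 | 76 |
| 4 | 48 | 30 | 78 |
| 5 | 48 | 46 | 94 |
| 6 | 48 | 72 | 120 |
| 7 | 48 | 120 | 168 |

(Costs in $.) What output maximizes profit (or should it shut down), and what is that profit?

Profit at each row (π = 34Q − TC): Q=0: -48; Q=1: -31; Q=2: -5; Q=3: 26; Q=4: 58; Q=5: 76; Q=6: 84; Q=7: 70.
Profit is maximized at Q = 6. AVC there is 72/6 = $12 ≤ P, so producing beats shutting down (which would give -$48).

Q = 6; profit = $84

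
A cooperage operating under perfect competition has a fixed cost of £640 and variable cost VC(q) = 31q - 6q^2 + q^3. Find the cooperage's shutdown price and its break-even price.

Shutdown price = min AVC. AVC = 31 - 6q + q^2, with vertex at q = 3 and minimum £22.
ATC = 640/q + 31 - 6q + q^2. Setting dATC/dq = −640/q^2 − 6 + 2q = 0 gives q = 8 (since 2·8^3 − 6·8^2 = 640).
min ATC = 640/8 + 31 − 6·8 + 8^2 = £127. That is the break-even price.
For £22 ≤ P < £127 the firm produces at a loss; below £22 it shuts down.

Shutdown price = £22; break-even price = £127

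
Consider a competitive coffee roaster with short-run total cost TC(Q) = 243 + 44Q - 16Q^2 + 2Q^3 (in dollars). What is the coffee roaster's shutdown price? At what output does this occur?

$12 per unit, at Q = 4

Short-run supply begins at min AVC. From VC = 44Q - 16Q^2 + 2Q^3, AVC = 44 - 16Q + 2Q^2.
At the minimum of AVC, MC = AVC. MC = 44 - 32Q + 6Q^2; setting MC = AVC gives 4Q^2 - 16Q = 0, so Q = 4. min AVC = 12.
So the shutdown price is $12.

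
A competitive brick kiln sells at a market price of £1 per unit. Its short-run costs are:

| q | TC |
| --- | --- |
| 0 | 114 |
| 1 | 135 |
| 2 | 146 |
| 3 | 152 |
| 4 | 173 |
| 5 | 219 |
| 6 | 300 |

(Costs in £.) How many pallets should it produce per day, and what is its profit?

q = 0 (shut down); profit = -£114

Profit at each row (π = 1q − TC): q=0: -114; q=1: -134; q=2: -144; q=3: -149; q=4: -169; q=5: -214; q=6: -294.
Profit is highest at q = 0. Equivalently, the lowest AVC in the table is 38/3 ≈ £12.67 at q = 3, and P = £1 falls below it — price never covers variable cost, so the firm shuts down and loses only its fixed cost.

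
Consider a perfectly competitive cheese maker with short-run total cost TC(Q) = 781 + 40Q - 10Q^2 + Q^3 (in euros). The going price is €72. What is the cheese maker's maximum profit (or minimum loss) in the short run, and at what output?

Profit = -€397 at Q = 8

AVC = 40 - 10Q + Q^2; min AVC = €15 at Q = 5. Since P = €72 ≥ min AVC, the firm produces.
MC = 40 - 20Q + 3Q^2. Setting P = MC and taking the root on the rising branch gives Q* = 8.
TR = 72·8 = 576. TC = 781 + 192 = 973. Profit = 576 − 973 = -€397.
Shutting down would mean losing the fixed cost of €781, so operating at a loss of €397 is better by €384.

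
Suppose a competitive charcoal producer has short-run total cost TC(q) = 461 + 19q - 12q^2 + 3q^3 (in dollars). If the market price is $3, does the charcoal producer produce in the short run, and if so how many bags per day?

Shut down

Strip out fixed cost: VC = 19q - 12q^2 + 3q^3. Then AVC = 19 - 12q + 3q^2 and MC = 19 - 24q + 9q^2.
AVC hits its minimum where MC = AVC, at q = 2, giving min AVC = 19 - 12·2 + 3·2^2 = $7.
With P < min AVC ($3 < $7), every unit sold adds to the loss.
Best response: produce nothing and absorb the $461 fixed cost.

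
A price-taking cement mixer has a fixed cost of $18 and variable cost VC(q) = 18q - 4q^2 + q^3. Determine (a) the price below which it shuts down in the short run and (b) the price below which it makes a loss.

Shutdown price = min AVC. AVC = 18 - 4q + q^2, with vertex at q = 2 and minimum $14.
ATC = 18/q + 18 - 4q + q^2. Setting dATC/dq = −18/q^2 − 4 + 2q = 0 gives q = 3 (since 2·3^3 − 4·3^2 = 18).
min ATC = 18/3 + 18 − 4·3 + 3^2 = $21. That is the break-even price.
Between these two prices the firm operates at a loss; above $21 it earns a profit.

Shutdown price = $14; break-even price = $21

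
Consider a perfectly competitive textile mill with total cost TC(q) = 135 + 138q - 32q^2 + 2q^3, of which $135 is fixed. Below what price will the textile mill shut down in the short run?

The firm shuts down when price falls below the minimum of average variable cost. AVC = VC/q = 138 - 32q + 2q^2.
dAVC/dq = -32 + 4q = 0 gives q = 8. min AVC = 138 - 32·8 + 2·8^2 = 10.
So the shutdown price is $10.

$10 per unit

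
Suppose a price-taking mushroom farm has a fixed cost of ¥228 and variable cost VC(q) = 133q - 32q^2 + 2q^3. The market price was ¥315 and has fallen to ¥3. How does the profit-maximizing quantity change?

Output falls from 13 to 0 (the firm shuts down)

MC = 133 - 64q + 6q^2; the shutdown threshold is min AVC = ¥5 (at q = 8).
With P = ¥315 above the shutdown price, P = MC gives q = 13.
At P = ¥3 < min AVC = ¥5, price no longer covers variable cost at any output, so the firm shuts down: q = 0.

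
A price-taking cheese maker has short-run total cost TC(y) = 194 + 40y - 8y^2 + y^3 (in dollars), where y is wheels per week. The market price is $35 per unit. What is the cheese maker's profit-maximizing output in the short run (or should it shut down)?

From TC, MC = TC'(y) = 40 - 16y + 3y^2 and AVC = VC/y = 40 - 8y + y^2.
The AVC parabola has its vertex at y = 8/2 = 4, where AVC = 40 - 8·4 + 4^2 = $24.
Because $35 ≥ $24, revenue can cover variable cost; the firm operates.
Solving P = MC: 5 - 16y + 3y^2 = 0 ⇒ y = 1/3 or 5. On the upward-sloping branch, y* = 5.
Check: AVC at y = 5 is $25 ≤ P, so revenue covers variable cost.
Profit = P·y − TC = 35·5 − 319 = -$144, a loss, but smaller than the $194 fixed cost the firm would lose by shutting down.

Produce at y = 5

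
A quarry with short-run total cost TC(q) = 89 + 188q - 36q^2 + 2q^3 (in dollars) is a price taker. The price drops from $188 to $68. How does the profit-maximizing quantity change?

MC = 188 - 72q + 6q^2; the shutdown threshold is min AVC = $26 (at q = 9).
At P = $188 ≥ min AVC, set P = MC on the rising branch: q = 12.
At P = $68 ≥ min AVC, set P = MC: q = 10. The firm stays open but cuts output.

Output falls from 12 to 10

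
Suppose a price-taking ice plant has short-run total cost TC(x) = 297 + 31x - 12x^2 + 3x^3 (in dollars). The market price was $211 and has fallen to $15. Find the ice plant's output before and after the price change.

Output falls from 6 to 0 (the firm shuts down)

MC = 31 - 24x + 9x^2; the shutdown threshold is min AVC = $19 (at x = 2).
With P = $211 above the shutdown price, P = MC gives x = 6.
At P = $15 < min AVC = $19, price no longer covers variable cost at any output, so the firm shuts down: x = 0.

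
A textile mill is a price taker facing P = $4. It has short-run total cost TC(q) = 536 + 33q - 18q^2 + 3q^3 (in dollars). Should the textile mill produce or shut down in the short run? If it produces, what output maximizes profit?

Shut down

Variable cost is VC = 33q - 18q^2 + 3q^3, so AVC = VC/q = 33 - 18q + 3q^2 and MC = dTC/dq = 33 - 36q + 9q^2.
AVC hits its minimum where MC = AVC, at q = 3, giving min AVC = 33 - 18·3 + 3·3^2 = $6.
P = $4 lies below min AVC = $6; no output level covers variable cost.
Shutting down limits the loss to fixed cost, $536.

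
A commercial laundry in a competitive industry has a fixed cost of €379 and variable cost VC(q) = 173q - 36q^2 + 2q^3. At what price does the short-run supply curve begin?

Short-run supply begins at min AVC. From VC = 173q - 36q^2 + 2q^3, AVC = 173 - 36q + 2q^2.
dAVC/dq = -36 + 4q = 0 gives q = 9. min AVC = 173 - 36·9 + 2·9^2 = 11.
For P < €11 the firm produces nothing.

€11 per unit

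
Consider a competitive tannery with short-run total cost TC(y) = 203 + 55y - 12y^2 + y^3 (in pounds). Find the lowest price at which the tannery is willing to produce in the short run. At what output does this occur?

£19 per unit, at y = 6

The firm shuts down when price falls below the minimum of average variable cost. AVC = VC/y = 55 - 12y + y^2.
dAVC/dy = -12 + 2y = 0 gives y = 6. min AVC = 55 - 12·6 + 6^2 = 19.
So the shutdown price is £19.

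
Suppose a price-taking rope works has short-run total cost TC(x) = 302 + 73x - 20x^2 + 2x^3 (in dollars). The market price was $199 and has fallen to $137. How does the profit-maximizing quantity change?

AVC = 73 - 20x + 2x^2, minimized at x = 5 where min AVC = $23. MC = 73 - 40x + 6x^2.
At P = $199 ≥ min AVC, set P = MC on the rising branch: x = 9.
At P = $137 ≥ min AVC, set P = MC: x = 8. The firm stays open but cuts output.

Output falls from 9 to 8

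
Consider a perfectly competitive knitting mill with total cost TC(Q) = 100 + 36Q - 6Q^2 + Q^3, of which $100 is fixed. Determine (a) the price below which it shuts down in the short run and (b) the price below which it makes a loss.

Shutdown price = min AVC. AVC = 36 - 6Q + Q^2, with vertex at Q = 3 and minimum $27.
ATC = 100/Q + 36 - 6Q + Q^2. Setting dATC/dQ = −100/Q^2 − 6 + 2Q = 0 gives Q = 5 (since 2·5^3 − 6·5^2 = 100).
min ATC = 100/5 + 36 − 6·5 + 5^2 = $51. That is the break-even price.
Between these two prices the firm operates at a loss; above $51 it earns a profit.

Shutdown price = $27; break-even price = $51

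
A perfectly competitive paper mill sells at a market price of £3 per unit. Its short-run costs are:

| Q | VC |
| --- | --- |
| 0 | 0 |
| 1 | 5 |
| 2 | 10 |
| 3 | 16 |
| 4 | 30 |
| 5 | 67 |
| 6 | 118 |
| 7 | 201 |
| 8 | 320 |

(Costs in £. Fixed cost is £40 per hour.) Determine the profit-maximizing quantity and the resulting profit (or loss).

Tabulate TR − TC: Q=0: -40; Q=1: -42; Q=2: -44; Q=3: -47; Q=4: -58; Q=5: -92; Q=6: -140; Q=7: -220; Q=8: -336.
Profit is highest at Q = 0. Equivalently, the lowest AVC in the table is 5/1 ≈ £5 at Q = 1, and P = £3 falls below it — price never covers variable cost, so the firm shuts down and loses only its fixed cost.

Q = 0 (shut down); profit = -£40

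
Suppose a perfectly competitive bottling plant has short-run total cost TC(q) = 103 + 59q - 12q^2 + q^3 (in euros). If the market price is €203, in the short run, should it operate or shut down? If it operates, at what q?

Produce at q = 12

Strip out fixed cost: VC = 59q - 12q^2 + q^3. Then AVC = 59 - 12q + q^2 and MC = 59 - 24q + 3q^2.
AVC hits its minimum where MC = AVC, at q = 6, giving min AVC = 59 - 12·6 + 6^2 = €23.
Because €203 ≥ €23, revenue can cover variable cost; the firm operates.
Solving P = MC: -144 - 24q + 3q^2 = 0 ⇒ q = -4 or 12. On the upward-sloping branch, q* = 12.
Check: AVC at q = 12 is €59 ≤ P, so revenue covers variable cost.
Profit = P·q − TC = 203·12 − 811 = €1625.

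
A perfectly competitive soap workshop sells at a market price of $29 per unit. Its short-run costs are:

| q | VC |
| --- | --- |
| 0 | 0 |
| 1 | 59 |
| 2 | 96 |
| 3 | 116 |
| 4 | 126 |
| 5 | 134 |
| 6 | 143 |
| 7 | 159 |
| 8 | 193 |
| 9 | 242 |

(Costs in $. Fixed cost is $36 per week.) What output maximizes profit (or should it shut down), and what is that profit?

Profit at each row (π = 29q − TC): q=0: -36; q=1: -66; q=2: -74; q=3: -65; q=4: -46; q=5: -25; q=6: -5; q=7: 8; q=8: 3; q=9: -17.
Profit is maximized at q = 7. AVC there is 159/7 = $22.71 ≤ P, so producing beats shutting down (which would give -$36).

q = 7; profit = $8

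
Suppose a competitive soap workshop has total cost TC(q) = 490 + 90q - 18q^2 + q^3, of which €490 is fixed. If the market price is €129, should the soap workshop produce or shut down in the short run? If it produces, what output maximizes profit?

Produce at q = 13

Variable cost is VC = 90q - 18q^2 + q^3, so AVC = VC/q = 90 - 18q + q^2 and MC = dTC/dq = 90 - 36q + 3q^2.
AVC hits its minimum where MC = AVC, at q = 9, giving min AVC = 90 - 18·9 + 9^2 = €9.
P = €129 exceeds min AVC = €9, so the firm stays open.
Solving P = MC: -39 - 36q + 3q^2 = 0 ⇒ q = -1 or 13. On the upward-sloping branch, q* = 13.
Check: AVC at q = 13 is €25 ≤ P, so revenue covers variable cost.
Profit = P·q − TC = 129·13 − 815 = €862.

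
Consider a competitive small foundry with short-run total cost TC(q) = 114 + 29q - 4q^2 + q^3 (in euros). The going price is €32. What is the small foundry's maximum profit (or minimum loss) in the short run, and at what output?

AVC = 29 - 4q + q^2 has its minimum €25 at q = 2; price €32 clears that bar, so the firm operates.
MC = 29 - 8q + 3q^2. Setting P = MC and taking the root on the rising branch gives q* = 3.
TR = 32·3 = 96. TC = 114 + 78 = 192. Profit = 96 − 192 = -€96.
By producing, the firm covers all variable cost plus €18 of fixed cost; shutting down would lose the full €114.

Profit = -€96 at q = 3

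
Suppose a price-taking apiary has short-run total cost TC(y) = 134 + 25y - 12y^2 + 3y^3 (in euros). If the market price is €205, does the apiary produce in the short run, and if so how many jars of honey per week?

Variable cost is VC = 25y - 12y^2 + 3y^3, so AVC = VC/y = 25 - 12y + 3y^2 and MC = dTC/dy = 25 - 24y + 9y^2.
AVC hits its minimum where MC = AVC, at y = 2, giving min AVC = 25 - 12·2 + 3·2^2 = €13.
Because €205 ≥ €13, revenue can cover variable cost; the firm operates.
Solving P = MC: -180 - 24y + 9y^2 = 0 ⇒ y = -10/3 or 6. On the upward-sloping branch, y* = 6.
Check: AVC at y = 6 is €61 ≤ P, so revenue covers variable cost.
Profit = P·y − TC = 205·6 − 500 = €730.

Produce at y = 6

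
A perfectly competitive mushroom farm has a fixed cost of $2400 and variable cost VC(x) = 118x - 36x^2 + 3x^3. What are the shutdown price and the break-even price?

Shutdown price = $10; break-even price = $298

Shutdown price = min AVC. AVC = 118 - 36x + 3x^2, with vertex at x = 6 and minimum $10.
ATC = 2400/x + 118 - 36x + 3x^2. Setting dATC/dx = −2400/x^2 − 36 + 6x = 0 gives x = 10 (since 6·10^3 − 36·10^2 = 2400).
min ATC = 2400/10 + 118 − 36·10 + 3·10^2 = $298. That is the break-even price.
For $10 ≤ P < $298 the firm produces at a loss; below $10 it shuts down.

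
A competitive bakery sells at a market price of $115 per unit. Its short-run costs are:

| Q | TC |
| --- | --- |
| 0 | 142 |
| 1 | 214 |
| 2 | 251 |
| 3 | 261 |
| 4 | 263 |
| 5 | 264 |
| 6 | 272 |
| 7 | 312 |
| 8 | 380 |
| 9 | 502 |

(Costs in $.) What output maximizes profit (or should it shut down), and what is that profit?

Q = 8; profit = $540

Tabulate TR − TC: Q=0: -142; Q=1: -99; Q=2: -21; Q=3: 84; Q=4: 197; Q=5: 311; Q=6: 418; Q=7: 493; Q=8: 540; Q=9: 533.
Profit is maximized at Q = 8. AVC there is 238/8 = $29.75 ≤ P, so producing beats shutting down (which would give -$142).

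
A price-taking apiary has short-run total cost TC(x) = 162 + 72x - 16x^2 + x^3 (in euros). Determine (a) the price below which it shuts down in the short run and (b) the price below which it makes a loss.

Shutdown price = €8; break-even price = €27

Shutdown price = min AVC. AVC = 72 - 16x + x^2, with vertex at x = 8 and minimum €8.
ATC = 162/x + 72 - 16x + x^2. Setting dATC/dx = −162/x^2 − 16 + 2x = 0 gives x = 9 (since 2·9^3 − 16·9^2 = 162).
min ATC = 162/9 + 72 − 16·9 + 9^2 = €27. That is the break-even price.
For €8 ≤ P < €27 the firm produces at a loss; below €8 it shuts down.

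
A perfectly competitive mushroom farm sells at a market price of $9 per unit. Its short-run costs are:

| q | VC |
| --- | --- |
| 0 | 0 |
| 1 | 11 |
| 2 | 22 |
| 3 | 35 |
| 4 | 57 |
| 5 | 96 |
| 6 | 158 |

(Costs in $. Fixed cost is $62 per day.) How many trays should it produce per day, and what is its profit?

Tabulate TR − TC: q=0: -62; q=1: -64; q=2: -66; q=3: -70; q=4: -83; q=5: -113; q=6: -166.
Profit is highest at q = 0. Equivalently, the lowest AVC in the table is 11/1 ≈ $11 at q = 1, and P = $9 falls below it — price never covers variable cost, so the firm shuts down and loses only its fixed cost.

q = 0 (shut down); profit = -$62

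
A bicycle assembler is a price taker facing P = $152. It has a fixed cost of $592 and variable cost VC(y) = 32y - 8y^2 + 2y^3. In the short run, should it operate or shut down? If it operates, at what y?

Produce at y = 6

Strip out fixed cost: VC = 32y - 8y^2 + 2y^3. Then AVC = 32 - 8y + 2y^2 and MC = 32 - 16y + 6y^2.
AVC is minimized where dAVC/dy = -8 + 4y = 0, at y = 2; min AVC = 32 - 8·2 + 2·2^2 = $24.
Because $152 ≥ $24, revenue can cover variable cost; the firm operates.
Set P = MC: 152 = 32 - 16y + 6y^2 → -120 - 16y + 6y^2 = 0. The roots are y = -10/3 and y = 6; the profit-maximizing output is on the rising part of MC, so y* = 6.
Check: AVC at y = 6 is $56 ≤ P, so revenue covers variable cost.
Profit = P·y − TC = 152·6 − 928 = -$16, a loss, but smaller than the $592 fixed cost the firm would lose by shutting down.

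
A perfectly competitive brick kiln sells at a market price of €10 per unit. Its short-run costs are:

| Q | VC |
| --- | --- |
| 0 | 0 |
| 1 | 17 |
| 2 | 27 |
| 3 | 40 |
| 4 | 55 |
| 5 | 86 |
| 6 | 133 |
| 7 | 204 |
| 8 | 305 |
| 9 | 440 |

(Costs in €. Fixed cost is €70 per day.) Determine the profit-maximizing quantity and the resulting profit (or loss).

Q = 0 (shut down); profit = -€70

Tabulate TR − TC: Q=0: -70; Q=1: -77; Q=2: -77; Q=3: -80; Q=4: -85; Q=5: -106; Q=6: -143; Q=7: -204; Q=8: -295; Q=9: -420.
Profit is highest at Q = 0. Equivalently, the lowest AVC in the table is 40/3 ≈ €13.33 at Q = 3, and P = €10 falls below it — price never covers variable cost, so the firm shuts down and loses only its fixed cost.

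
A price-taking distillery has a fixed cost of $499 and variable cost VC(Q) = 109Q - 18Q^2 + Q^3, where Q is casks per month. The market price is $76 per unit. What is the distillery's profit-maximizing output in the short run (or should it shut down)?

Produce at Q = 11

From TC, MC = TC'(Q) = 109 - 36Q + 3Q^2 and AVC = VC/Q = 109 - 18Q + Q^2.
AVC is minimized where dAVC/dQ = -18 + 2Q = 0, at Q = 9; min AVC = 109 - 18·9 + 9^2 = $28.
Because $76 ≥ $28, revenue can cover variable cost; the firm operates.
P = MC gives 33 - 36Q + 3Q^2 = 0, with roots 1 and 11. Take the larger (rising MC): Q* = 11.
Check: AVC at Q = 11 is $32 ≤ P, so revenue covers variable cost.
Profit = P·Q − TC = 76·11 − 851 = -$15, a loss, but smaller than the $499 fixed cost the firm would lose by shutting down.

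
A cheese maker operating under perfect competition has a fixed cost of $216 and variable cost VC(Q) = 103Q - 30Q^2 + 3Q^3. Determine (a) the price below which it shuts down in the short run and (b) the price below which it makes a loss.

Shutdown price = $28; break-even price = $67

Shutdown price = min AVC. AVC = 103 - 30Q + 3Q^2, with vertex at Q = 5 and minimum $28.
ATC = 216/Q + 103 - 30Q + 3Q^2. Setting dATC/dQ = −216/Q^2 − 30 + 6Q = 0 gives Q = 6 (since 6·6^3 − 30·6^2 = 216).
min ATC = 216/6 + 103 − 30·6 + 3·6^2 = $67. That is the break-even price.
For $28 ≤ P < $67 the firm produces at a loss; below $28 it shuts down.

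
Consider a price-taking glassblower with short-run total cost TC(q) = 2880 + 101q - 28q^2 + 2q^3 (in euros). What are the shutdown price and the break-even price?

Shutdown price = €3; break-even price = €293

AVC = 101 - 28q + 2q^2; minimized at q = 7, giving min AVC = €3. That is the shutdown price.
ATC = 2880/q + 101 - 28q + 2q^2. Setting dATC/dq = −2880/q^2 − 28 + 4q = 0 gives q = 12 (since 4·12^3 − 28·12^2 = 2880).
min ATC = 2880/12 + 101 − 28·12 + 2·12^2 = €293. That is the break-even price.
For €3 ≤ P < €293 the firm produces at a loss; below €3 it shuts down.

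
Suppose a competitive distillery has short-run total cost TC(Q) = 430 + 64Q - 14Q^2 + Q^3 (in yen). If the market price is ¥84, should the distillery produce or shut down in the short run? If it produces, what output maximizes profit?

From TC, MC = TC'(Q) = 64 - 28Q + 3Q^2 and AVC = VC/Q = 64 - 14Q + Q^2.
The AVC parabola has its vertex at Q = 14/2 = 7, where AVC = 64 - 14·7 + 7^2 = ¥15.
Because ¥84 ≥ ¥15, revenue can cover variable cost; the firm operates.
Solving P = MC: -20 - 28Q + 3Q^2 = 0 ⇒ Q = -2/3 or 10. On the upward-sloping branch, Q* = 10.
Check: AVC at Q = 10 is ¥24 ≤ P, so revenue covers variable cost.
Profit = P·Q − TC = 84·10 − 670 = ¥170.

Produce at Q = 10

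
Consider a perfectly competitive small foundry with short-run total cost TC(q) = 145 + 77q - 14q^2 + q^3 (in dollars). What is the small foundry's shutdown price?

The shutdown price is the minimum of AVC. VC = 77q - 14q^2 + q^3, so AVC = 77 - 14q + q^2.
dAVC/dq = -14 + 2q = 0 gives q = 7. min AVC = 77 - 14·7 + 7^2 = 28.
For P < $28 the firm produces nothing.

$28 per unit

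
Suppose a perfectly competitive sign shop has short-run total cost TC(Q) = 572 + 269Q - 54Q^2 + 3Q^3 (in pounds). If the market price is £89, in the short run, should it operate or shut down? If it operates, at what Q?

From TC, MC = TC'(Q) = 269 - 108Q + 9Q^2 and AVC = VC/Q = 269 - 54Q + 3Q^2.
AVC is minimized where dAVC/dQ = -54 + 6Q = 0, at Q = 9; min AVC = 269 - 54·9 + 3·9^2 = £26.
Since P = £89 ≥ min AVC = £26, price covers variable cost and the firm should produce.
P = MC gives 180 - 108Q + 9Q^2 = 0, with roots 2 and 10. Take the larger (rising MC): Q* = 10.
Check: AVC at Q = 10 is £29 ≤ P, so revenue covers variable cost.
Profit = P·Q − TC = 89·10 − 862 = £28.

Produce at Q = 10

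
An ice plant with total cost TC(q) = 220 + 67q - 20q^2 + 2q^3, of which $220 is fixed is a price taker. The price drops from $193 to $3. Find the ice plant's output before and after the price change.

Output falls from 9 to 0 (the firm shuts down)

AVC = 67 - 20q + 2q^2, minimized at q = 5 where min AVC = $17. MC = 67 - 40q + 6q^2.
With P = $193 above the shutdown price, P = MC gives q = 9.
At P = $3 < min AVC = $17, price no longer covers variable cost at any output, so the firm shuts down: q = 0.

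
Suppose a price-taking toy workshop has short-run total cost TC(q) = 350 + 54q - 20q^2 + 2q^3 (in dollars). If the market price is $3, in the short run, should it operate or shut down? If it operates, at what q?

From TC, MC = TC'(q) = 54 - 40q + 6q^2 and AVC = VC/q = 54 - 20q + 2q^2.
AVC is minimized where dAVC/dq = -20 + 4q = 0, at q = 5; min AVC = 54 - 20·5 + 2·5^2 = $4.
With P < min AVC ($3 < $4), every unit sold adds to the loss.
The firm minimizes its loss by shutting down and losing only its fixed cost of $350.

Shut down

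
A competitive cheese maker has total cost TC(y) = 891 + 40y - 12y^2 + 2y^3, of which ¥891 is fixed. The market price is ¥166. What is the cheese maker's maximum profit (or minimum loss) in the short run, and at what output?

AVC = 40 - 12y + 2y^2 has its minimum ¥22 at y = 3; price ¥166 clears that bar, so the firm operates.
MC = 40 - 24y + 6y^2. Setting P = MC and taking the root on the rising branch gives y* = 7.
TR = 166·7 = 1162. TC = 891 + 378 = 1269. Profit = 1162 − 1269 = -¥107.
Shutting down would mean losing the fixed cost of ¥891, so operating at a loss of ¥107 is better by ¥784.

Profit = -¥107 at y = 7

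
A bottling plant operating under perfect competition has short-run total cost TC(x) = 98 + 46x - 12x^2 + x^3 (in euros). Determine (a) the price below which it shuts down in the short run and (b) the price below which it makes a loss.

Shutdown price = €10; break-even price = €25

AVC = 46 - 12x + x^2; minimized at x = 6, giving min AVC = €10. That is the shutdown price.
ATC = 98/x + 46 - 12x + x^2. Setting dATC/dx = −98/x^2 − 12 + 2x = 0 gives x = 7 (since 2·7^3 − 12·7^2 = 98).
min ATC = 98/7 + 46 − 12·7 + 7^2 = €25. That is the break-even price.
Between these two prices the firm operates at a loss; above €25 it earns a profit.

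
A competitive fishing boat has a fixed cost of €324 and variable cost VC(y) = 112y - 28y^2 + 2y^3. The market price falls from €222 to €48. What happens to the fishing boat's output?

Output falls from 11 to 8

AVC = 112 - 28y + 2y^2, minimized at y = 7 where min AVC = €14. MC = 112 - 56y + 6y^2.
With P = €222 above the shutdown price, P = MC gives y = 11.
At P = €48 ≥ min AVC, set P = MC: y = 8. The firm stays open but cuts output.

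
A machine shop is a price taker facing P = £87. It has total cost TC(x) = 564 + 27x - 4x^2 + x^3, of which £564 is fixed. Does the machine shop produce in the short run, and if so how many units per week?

Variable cost is VC = 27x - 4x^2 + x^3, so AVC = VC/x = 27 - 4x + x^2 and MC = dTC/dx = 27 - 8x + 3x^2.
AVC is minimized where dAVC/dx = -4 + 2x = 0, at x = 2; min AVC = 27 - 4·2 + 2^2 = £23.
P = £87 exceeds min AVC = £23, so the firm stays open.
Solving P = MC: -60 - 8x + 3x^2 = 0 ⇒ x = -10/3 or 6. On the upward-sloping branch, x* = 6.
Check: AVC at x = 6 is £39 ≤ P, so revenue covers variable cost.
Profit = P·x − TC = 87·6 − 798 = -£276, a loss, but smaller than the £564 fixed cost the firm would lose by shutting down.

Produce at x = 6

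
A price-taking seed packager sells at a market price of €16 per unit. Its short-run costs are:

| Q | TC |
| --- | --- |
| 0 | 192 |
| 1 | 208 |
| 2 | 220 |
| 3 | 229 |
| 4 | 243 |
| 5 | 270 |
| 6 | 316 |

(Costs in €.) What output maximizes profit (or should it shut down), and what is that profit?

Q = 4; profit = -€179

Compute π = P·Q − TC at each output: Q=0: -192; Q=1: -192; Q=2: -188; Q=3: -181; Q=4: -179; Q=5: -190; Q=6: -220.
Profit is maximized at Q = 4. AVC there is 51/4 = €12.75 ≤ P, so producing beats shutting down (which would give -€192).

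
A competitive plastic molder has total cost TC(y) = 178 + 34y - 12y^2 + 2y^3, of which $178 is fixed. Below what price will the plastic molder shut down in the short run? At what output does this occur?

The shutdown price is the minimum of AVC. VC = 34y - 12y^2 + 2y^3, so AVC = 34 - 12y + 2y^2.
At the minimum of AVC, MC = AVC. MC = 34 - 24y + 6y^2; setting MC = AVC gives 4y^2 - 12y = 0, so y = 3. min AVC = 16.
For P < $16 the firm produces nothing.

$16 per unit, at y = 3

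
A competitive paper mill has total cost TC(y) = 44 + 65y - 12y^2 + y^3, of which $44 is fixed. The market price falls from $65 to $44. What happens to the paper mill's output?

Output falls from 8 to 7

AVC = 65 - 12y + y^2, minimized at y = 6 where min AVC = $29. MC = 65 - 24y + 3y^2.
With P = $65 above the shutdown price, P = MC gives y = 8.
At P = $44 ≥ min AVC, set P = MC: y = 7. The firm stays open but cuts output.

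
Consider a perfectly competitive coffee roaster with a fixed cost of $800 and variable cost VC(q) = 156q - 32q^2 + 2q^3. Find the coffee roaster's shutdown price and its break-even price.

Shutdown price = $28; break-even price = $116

Shutdown price = min AVC. AVC = 156 - 32q + 2q^2, with vertex at q = 8 and minimum $28.
ATC = 800/q + 156 - 32q + 2q^2. Setting dATC/dq = −800/q^2 − 32 + 4q = 0 gives q = 10 (since 4·10^3 − 32·10^2 = 800).
min ATC = 800/10 + 156 − 32·10 + 2·10^2 = $116. That is the break-even price.
For $28 ≤ P < $116 the firm produces at a loss; below $28 it shuts down.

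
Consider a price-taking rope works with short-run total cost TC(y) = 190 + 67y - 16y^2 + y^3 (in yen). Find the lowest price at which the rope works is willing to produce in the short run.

¥3 per unit

Short-run supply begins at min AVC. From VC = 67y - 16y^2 + y^3, AVC = 67 - 16y + y^2.
dAVC/dy = -16 + 2y = 0 gives y = 8. min AVC = 67 - 16·8 + 8^2 = 3.
For P < ¥3 the firm produces nothing.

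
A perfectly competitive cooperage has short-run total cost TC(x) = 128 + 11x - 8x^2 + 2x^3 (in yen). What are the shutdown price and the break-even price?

AVC = 11 - 8x + 2x^2; minimized at x = 2, giving min AVC = ¥3. That is the shutdown price.
ATC = 128/x + 11 - 8x + 2x^2. Setting dATC/dx = −128/x^2 − 8 + 4x = 0 gives x = 4 (since 4·4^3 − 8·4^2 = 128).
min ATC = 128/4 + 11 − 8·4 + 2·4^2 = ¥43. That is the break-even price.
For ¥3 ≤ P < ¥43 the firm produces at a loss; below ¥3 it shuts down.

Shutdown price = ¥3; break-even price = ¥43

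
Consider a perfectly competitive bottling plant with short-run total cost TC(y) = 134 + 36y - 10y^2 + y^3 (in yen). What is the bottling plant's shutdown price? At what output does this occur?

¥11 per unit, at y = 5

The shutdown price is the minimum of AVC. VC = 36y - 10y^2 + y^3, so AVC = 36 - 10y + y^2.
dAVC/dy = -10 + 2y = 0 gives y = 5. min AVC = 36 - 10·5 + 5^2 = 11.
So the shutdown price is ¥11.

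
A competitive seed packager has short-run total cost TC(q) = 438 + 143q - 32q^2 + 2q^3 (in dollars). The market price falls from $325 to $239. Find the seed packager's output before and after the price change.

Output falls from 13 to 12

MC = 143 - 64q + 6q^2; the shutdown threshold is min AVC = $15 (at q = 8).
At P = $325 ≥ min AVC, set P = MC on the rising branch: q = 13.
At P = $239 ≥ min AVC, set P = MC: q = 12. The firm stays open but cuts output.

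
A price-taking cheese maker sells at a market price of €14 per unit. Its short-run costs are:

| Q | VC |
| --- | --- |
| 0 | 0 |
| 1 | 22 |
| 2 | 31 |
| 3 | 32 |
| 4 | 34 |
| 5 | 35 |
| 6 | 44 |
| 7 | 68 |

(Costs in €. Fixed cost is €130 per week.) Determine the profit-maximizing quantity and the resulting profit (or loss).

Profit at each row (π = 14Q − TC): Q=0: -130; Q=1: -138; Q=2: -133; Q=3: -120; Q=4: -108; Q=5: -95; Q=6: -90; Q=7: -100.
Profit is maximized at Q = 6. AVC there is 44/6 = €7.33 ≤ P, so producing beats shutting down (which would give -€130).

Q = 6; profit = -€90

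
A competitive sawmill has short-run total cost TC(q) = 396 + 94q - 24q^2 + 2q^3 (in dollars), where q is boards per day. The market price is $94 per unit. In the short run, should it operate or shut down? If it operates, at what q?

From TC, MC = TC'(q) = 94 - 48q + 6q^2 and AVC = VC/q = 94 - 24q + 2q^2.
The AVC parabola has its vertex at q = 24/4 = 6, where AVC = 94 - 24·6 + 2·6^2 = $22.
Since P = $94 ≥ min AVC = $22, price covers variable cost and the firm should produce.
Set P = MC: 94 = 94 - 48q + 6q^2 → -48q + 6q^2 = 0. The roots are q = 0 and q = 8; the profit-maximizing output is on the rising part of MC, so q* = 8.
Check: AVC at q = 8 is $30 ≤ P, so revenue covers variable cost.
Profit = P·q − TC = 94·8 − 636 = $116.

Produce at q = 8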